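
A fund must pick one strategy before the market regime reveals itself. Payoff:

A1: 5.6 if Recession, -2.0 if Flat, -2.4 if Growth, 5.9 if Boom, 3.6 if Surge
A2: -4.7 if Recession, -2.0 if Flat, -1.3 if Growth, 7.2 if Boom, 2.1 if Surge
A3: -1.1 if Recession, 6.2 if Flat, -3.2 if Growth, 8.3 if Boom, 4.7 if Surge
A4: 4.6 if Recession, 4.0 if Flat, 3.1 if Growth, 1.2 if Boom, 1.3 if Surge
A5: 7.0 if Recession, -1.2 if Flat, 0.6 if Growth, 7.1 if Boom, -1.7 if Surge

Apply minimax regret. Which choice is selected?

Column bests: Recession=7.0, Flat=6.2, Growth=3.1, Boom=8.3, Surge=4.7.
A1 regrets: 1.4, 8.2, 5.5, 2.4, 1.1 → max 8.2
A2 regrets: 11.7, 8.2, 4.4, 1.1, 2.6 → max 11.7
A3 regrets: 8.1, 0.0, 6.3, 0.0, 0.0 → max 8.1
A4 regrets: 2.4, 2.2, 0.0, 7.1, 3.4 → max 7.1
A5 regrets: 0.0, 7.4, 2.5, 1.2, 6.4 → max 7.4
Smallest max regret = 7.1 → A4.

A4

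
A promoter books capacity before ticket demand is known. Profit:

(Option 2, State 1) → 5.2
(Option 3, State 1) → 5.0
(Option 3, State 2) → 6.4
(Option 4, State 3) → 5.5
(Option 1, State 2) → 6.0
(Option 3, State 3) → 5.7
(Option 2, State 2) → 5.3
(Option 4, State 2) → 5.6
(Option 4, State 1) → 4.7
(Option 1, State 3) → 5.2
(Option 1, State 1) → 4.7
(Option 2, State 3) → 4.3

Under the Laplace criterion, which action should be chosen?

Row averages: Option 1=5.3, Option 2=74/15, Option 3=5.7, Option 4=79/15
Highest average = 5.7 → Option 3.

Option 3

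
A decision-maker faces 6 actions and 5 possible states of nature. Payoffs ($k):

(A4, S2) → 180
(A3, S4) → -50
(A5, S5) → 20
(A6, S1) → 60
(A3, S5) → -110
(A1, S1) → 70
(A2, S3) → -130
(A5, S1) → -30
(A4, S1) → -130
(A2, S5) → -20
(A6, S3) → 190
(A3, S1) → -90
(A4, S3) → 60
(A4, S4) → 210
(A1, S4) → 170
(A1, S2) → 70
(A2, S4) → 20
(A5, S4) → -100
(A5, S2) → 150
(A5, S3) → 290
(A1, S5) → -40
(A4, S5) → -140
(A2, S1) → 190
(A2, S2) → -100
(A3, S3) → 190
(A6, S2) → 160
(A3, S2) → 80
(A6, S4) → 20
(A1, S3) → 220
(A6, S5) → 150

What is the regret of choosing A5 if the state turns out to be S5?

Best payoff under S5 is 150.
Regret = 150 − 20 = 130.

130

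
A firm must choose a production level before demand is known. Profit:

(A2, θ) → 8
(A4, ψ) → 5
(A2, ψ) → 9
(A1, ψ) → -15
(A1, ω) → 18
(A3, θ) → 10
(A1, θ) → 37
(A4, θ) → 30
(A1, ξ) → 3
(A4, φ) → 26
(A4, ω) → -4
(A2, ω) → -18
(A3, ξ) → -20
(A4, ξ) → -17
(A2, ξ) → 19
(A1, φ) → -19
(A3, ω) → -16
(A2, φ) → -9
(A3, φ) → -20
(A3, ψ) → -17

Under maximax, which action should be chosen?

A1

Row maxima: A1=37, A2=19, A3=10, A4=30
Best best-case = 37 → A1.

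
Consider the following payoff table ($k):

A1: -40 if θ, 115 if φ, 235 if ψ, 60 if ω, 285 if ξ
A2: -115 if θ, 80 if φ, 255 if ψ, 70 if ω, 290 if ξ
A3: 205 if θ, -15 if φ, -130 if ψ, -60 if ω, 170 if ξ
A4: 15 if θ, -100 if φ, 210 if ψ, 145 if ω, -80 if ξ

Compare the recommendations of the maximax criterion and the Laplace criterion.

maximax → A2; laplace → A1 (disagree)

Row maxima: A1=285, A2=290, A3=205, A4=210
Best best-case = 290 → A2.
Row averages: A1=131, A2=116, A3=34, A4=38
Highest average = 131 → A1.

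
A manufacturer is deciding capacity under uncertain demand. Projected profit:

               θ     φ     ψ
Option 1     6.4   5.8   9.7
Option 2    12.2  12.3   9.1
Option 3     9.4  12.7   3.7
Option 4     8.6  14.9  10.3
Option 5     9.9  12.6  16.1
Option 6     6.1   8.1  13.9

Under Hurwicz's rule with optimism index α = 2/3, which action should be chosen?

Option 5

Option 1: 2/3·9.7 + 1/3·5.8 = 8.4
Option 2: 2/3·12.3 + 1/3·9.1 = 337/30
Option 3: 2/3·12.7 + 1/3·3.7 = 9.7
Option 4: 2/3·14.9 + 1/3·8.6 = 12.8
Option 5: 2/3·16.1 + 1/3·9.9 = 421/30
Option 6: 2/3·13.9 + 1/3·6.1 = 11.3
Highest Hurwicz score = 421/30 → Option 5.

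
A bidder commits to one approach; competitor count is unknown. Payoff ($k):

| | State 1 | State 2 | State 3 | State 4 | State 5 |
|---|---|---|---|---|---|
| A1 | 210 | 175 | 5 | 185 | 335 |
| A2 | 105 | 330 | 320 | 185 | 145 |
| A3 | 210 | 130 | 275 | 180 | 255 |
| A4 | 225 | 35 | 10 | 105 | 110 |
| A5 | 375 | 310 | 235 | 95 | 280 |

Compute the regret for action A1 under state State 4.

Best payoff under State 4 is 185.
Regret = 185 − 185 = 0.

0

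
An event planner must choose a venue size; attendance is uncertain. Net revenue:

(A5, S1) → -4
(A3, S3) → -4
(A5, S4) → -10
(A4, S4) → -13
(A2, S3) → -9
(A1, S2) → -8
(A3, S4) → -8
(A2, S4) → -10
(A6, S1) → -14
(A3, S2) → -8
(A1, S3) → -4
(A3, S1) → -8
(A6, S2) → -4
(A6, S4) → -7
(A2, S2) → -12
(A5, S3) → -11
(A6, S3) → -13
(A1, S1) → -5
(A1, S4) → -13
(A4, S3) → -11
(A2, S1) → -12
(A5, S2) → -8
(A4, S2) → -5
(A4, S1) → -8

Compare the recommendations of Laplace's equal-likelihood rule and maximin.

laplace → A3; maximin → A3 (agree)

Row averages: A1=-7.5, A2=-10.75, A3=-7, A4=-9.25, A5=-8.25, A6=-9.5
Highest average = -7 → A3.
Row minima: A1=-13, A2=-12, A3=-8, A4=-13, A5=-11, A6=-14
Best worst-case = -8 → A3.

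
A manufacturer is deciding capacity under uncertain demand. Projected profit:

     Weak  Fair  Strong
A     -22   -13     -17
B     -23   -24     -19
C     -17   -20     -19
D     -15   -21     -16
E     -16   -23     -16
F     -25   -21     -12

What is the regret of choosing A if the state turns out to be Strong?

Best payoff under Strong is -12.
Regret = -12 − (-17) = 5.

5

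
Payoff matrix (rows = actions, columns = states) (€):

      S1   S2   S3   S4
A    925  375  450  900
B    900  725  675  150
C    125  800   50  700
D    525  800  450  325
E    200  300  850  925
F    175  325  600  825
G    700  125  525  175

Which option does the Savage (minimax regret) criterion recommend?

A

Column bests: S1=925, S2=800, S3=850, S4=925.
A regrets: 0, 425, 400, 25 → max 425
B regrets: 25, 75, 175, 775 → max 775
C regrets: 800, 0, 800, 225 → max 800
D regrets: 400, 0, 400, 600 → max 600
E regrets: 725, 500, 0, 0 → max 725
F regrets: 750, 475, 250, 100 → max 750
G regrets: 225, 675, 325, 750 → max 750
Smallest max regret = 425 → A.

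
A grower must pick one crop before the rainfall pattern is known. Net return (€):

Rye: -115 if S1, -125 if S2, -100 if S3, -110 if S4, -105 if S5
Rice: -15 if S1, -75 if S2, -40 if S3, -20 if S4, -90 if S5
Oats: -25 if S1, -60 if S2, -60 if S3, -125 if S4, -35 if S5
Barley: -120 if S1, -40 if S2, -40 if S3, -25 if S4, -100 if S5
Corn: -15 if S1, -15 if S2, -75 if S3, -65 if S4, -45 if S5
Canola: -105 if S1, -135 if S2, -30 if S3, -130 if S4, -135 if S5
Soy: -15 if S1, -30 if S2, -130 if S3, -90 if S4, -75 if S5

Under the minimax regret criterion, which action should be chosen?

Column bests: S1=-15, S2=-15, S3=-30, S4=-20, S5=-35.
Rye regrets: 100, 110, 70, 90, 70 → max 110
Rice regrets: 0, 60, 10, 0, 55 → max 60
Oats regrets: 10, 45, 30, 105, 0 → max 105
Barley regrets: 105, 25, 10, 5, 65 → max 105
Corn regrets: 0, 0, 45, 45, 10 → max 45
Canola regrets: 90, 120, 0, 110, 100 → max 120
Soy regrets: 0, 15, 100, 70, 40 → max 100
Smallest max regret = 45 → Corn.

Corn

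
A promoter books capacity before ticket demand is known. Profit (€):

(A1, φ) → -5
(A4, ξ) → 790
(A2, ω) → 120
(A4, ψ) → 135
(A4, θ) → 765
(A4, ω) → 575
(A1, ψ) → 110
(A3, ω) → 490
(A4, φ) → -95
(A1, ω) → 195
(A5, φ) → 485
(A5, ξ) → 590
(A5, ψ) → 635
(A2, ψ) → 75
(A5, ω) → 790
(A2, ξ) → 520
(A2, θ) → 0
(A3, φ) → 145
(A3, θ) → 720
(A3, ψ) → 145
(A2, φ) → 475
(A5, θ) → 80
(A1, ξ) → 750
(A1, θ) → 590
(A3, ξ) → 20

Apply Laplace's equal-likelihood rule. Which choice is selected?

A5

Row averages: A1=328, A2=238, A3=304, A4=434, A5=516
Highest average = 516 → A5.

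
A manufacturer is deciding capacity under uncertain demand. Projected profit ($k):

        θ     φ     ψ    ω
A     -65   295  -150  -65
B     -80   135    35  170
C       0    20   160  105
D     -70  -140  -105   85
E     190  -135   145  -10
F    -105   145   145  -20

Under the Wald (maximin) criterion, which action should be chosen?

C

Row minima: A=-150, B=-80, C=0, D=-140, E=-135, F=-105
Best worst-case = 0 → C.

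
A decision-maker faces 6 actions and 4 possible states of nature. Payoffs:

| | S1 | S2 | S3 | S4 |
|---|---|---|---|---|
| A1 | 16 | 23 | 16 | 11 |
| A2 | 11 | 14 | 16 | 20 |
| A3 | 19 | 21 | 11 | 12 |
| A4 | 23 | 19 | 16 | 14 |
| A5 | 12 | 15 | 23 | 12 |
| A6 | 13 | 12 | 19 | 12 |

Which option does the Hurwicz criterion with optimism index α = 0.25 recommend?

A4

A1: 0.25·23 + 0.75·11 = 14
A2: 0.25·20 + 0.75·11 = 13.25
A3: 0.25·21 + 0.75·11 = 13.5
A4: 0.25·23 + 0.75·14 = 16.25
A5: 0.25·23 + 0.75·12 = 14.75
A6: 0.25·19 + 0.75·12 = 13.75
Highest Hurwicz score = 16.25 → A4.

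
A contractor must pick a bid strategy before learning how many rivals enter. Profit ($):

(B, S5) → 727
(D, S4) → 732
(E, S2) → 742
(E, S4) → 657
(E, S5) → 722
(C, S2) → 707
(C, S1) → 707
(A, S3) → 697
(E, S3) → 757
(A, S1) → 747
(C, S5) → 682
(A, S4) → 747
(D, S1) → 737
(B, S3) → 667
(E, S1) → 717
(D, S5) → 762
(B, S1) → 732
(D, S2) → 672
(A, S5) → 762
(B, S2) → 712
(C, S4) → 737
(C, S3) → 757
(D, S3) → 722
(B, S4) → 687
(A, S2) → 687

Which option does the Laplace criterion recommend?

A

Row averages: A=728, B=705, C=718, D=725, E=719
Highest average = 728 → A.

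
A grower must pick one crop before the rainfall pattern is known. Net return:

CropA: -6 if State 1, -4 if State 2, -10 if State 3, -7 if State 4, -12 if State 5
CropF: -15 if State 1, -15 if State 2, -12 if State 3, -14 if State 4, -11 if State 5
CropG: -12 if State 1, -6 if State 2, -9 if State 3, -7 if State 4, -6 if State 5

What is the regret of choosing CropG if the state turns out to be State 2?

Best payoff under State 2 is -4.
Regret = -4 − (-6) = 2.

2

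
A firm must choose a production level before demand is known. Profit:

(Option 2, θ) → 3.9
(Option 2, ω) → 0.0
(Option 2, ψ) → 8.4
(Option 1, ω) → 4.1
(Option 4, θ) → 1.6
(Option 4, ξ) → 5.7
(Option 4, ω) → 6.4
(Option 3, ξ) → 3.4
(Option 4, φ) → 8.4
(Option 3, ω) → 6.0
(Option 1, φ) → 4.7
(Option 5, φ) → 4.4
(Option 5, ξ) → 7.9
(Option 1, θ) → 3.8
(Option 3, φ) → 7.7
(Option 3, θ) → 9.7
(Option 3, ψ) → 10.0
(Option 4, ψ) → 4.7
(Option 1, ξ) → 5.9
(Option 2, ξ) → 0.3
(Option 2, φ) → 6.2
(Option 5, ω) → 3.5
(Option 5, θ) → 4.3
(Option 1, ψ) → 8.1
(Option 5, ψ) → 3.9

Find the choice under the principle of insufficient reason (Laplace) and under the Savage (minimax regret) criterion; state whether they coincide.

laplace → Option 3; minimax regret → Option 3 (agree)

Row averages: Option 1=5.32, Option 2=3.76, Option 3=7.36, Option 4=5.36, Option 5=4.8
Highest average = 7.36 → Option 3.
Column bests: θ=9.7, φ=8.4, ψ=10.0, ω=6.4, ξ=7.9.
Option 1 regrets: 5.9, 3.7, 1.9, 2.3, 2.0 → max 5.9
Option 2 regrets: 5.8, 2.2, 1.6, 6.4, 7.6 → max 7.6
Option 3 regrets: 0.0, 0.7, 0.0, 0.4, 4.5 → max 4.5
Option 4 regrets: 8.1, 0.0, 5.3, 0.0, 2.2 → max 8.1
Option 5 regrets: 5.4, 4.0, 6.1, 2.9, 0.0 → max 6.1
Smallest max regret = 4.5 → Option 3.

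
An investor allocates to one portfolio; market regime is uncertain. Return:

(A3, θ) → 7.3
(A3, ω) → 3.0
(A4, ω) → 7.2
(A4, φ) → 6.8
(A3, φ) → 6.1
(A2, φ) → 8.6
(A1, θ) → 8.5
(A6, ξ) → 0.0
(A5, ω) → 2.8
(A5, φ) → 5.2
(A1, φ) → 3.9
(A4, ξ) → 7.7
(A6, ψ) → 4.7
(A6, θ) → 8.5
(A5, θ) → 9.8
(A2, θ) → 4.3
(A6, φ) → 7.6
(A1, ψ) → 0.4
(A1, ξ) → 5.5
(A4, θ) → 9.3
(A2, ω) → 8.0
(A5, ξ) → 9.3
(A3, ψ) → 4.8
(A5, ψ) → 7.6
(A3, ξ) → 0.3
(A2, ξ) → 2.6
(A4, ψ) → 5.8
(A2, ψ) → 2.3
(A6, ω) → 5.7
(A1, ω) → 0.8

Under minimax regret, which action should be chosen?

Column bests: θ=9.8, φ=8.6, ψ=7.6, ω=8.0, ξ=9.3.
A1 regrets: 1.3, 4.7, 7.2, 7.2, 3.8 → max 7.2
A2 regrets: 5.5, 0.0, 5.3, 0.0, 6.7 → max 6.7
A3 regrets: 2.5, 2.5, 2.8, 5.0, 9.0 → max 9.0
A4 regrets: 0.5, 1.8, 1.8, 0.8, 1.6 → max 1.8
A5 regrets: 0.0, 3.4, 0.0, 5.2, 0.0 → max 5.2
A6 regrets: 1.3, 1.0, 2.9, 2.3, 9.3 → max 9.3
Smallest max regret = 1.8 → A4.

A4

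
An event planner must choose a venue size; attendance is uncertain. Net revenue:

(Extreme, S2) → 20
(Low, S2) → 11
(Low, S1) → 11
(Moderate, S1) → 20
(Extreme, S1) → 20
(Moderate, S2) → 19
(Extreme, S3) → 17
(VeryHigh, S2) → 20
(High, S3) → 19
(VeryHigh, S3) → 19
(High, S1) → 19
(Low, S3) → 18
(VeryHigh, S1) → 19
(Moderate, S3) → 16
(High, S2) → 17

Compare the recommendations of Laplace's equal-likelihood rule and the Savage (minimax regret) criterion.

Row averages: Low=40/3, Moderate=55/3, High=55/3, VeryHigh=58/3, Extreme=19
Highest average = 58/3 → VeryHigh.
Column bests: S1=20, S2=20, S3=19.
Low regrets: 9, 9, 1 → max 9
Moderate regrets: 0, 1, 3 → max 3
High regrets: 1, 3, 0 → max 3
VeryHigh regrets: 1, 0, 0 → max 1
Extreme regrets: 0, 0, 2 → max 2
Smallest max regret = 1 → VeryHigh.

laplace → VeryHigh; minimax regret → VeryHigh (agree)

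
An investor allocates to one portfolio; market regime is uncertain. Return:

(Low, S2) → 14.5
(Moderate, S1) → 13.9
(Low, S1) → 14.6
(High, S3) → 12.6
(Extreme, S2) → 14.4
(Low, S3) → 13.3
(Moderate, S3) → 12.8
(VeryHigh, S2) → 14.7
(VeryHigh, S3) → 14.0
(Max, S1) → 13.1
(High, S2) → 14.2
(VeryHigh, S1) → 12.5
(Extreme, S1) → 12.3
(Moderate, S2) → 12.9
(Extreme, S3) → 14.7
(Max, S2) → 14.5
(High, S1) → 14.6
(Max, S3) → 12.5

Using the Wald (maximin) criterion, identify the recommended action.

Row minima: Low=13.3, Moderate=12.8, High=12.6, VeryHigh=12.5, Extreme=12.3, Max=12.5
Best worst-case = 13.3 → Low.

Low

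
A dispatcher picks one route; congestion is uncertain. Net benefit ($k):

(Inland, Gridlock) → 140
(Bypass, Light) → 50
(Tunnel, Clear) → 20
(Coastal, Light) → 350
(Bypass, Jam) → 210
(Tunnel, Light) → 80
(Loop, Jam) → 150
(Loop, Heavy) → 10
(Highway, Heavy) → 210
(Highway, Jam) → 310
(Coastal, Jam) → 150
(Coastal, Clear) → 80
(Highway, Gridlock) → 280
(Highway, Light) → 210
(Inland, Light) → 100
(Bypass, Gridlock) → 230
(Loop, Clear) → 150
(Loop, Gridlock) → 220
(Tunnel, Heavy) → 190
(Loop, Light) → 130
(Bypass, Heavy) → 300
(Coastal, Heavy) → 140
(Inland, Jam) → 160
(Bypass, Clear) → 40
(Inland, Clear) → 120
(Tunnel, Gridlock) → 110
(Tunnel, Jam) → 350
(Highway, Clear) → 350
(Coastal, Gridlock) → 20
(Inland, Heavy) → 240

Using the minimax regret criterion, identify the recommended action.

Highway

Column bests: Clear=350, Light=350, Heavy=300, Jam=350, Gridlock=280.
Tunnel regrets: 330, 270, 110, 0, 170 → max 330
Highway regrets: 0, 140, 90, 40, 0 → max 140
Inland regrets: 230, 250, 60, 190, 140 → max 250
Loop regrets: 200, 220, 290, 200, 60 → max 290
Bypass regrets: 310, 300, 0, 140, 50 → max 310
Coastal regrets: 270, 0, 160, 200, 260 → max 270
Smallest max regret = 140 → Highway.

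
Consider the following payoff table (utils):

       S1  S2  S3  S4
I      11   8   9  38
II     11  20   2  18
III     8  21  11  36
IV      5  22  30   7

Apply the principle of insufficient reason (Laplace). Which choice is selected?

Row averages: I=16.5, II=12.75, III=19, IV=16
Highest average = 19 → III.

III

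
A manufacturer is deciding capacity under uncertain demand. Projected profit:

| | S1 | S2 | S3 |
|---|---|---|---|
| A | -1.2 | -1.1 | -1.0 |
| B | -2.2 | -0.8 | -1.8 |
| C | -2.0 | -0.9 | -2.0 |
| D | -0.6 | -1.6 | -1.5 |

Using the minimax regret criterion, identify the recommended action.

Column bests: S1=-0.6, S2=-0.8, S3=-1.0.
A regrets: 0.6, 0.3, 0.0 → max 0.6
B regrets: 1.6, 0.0, 0.8 → max 1.6
C regrets: 1.4, 0.1, 1.0 → max 1.4
D regrets: 0.0, 0.8, 0.5 → max 0.8
Smallest max regret = 0.6 → A.

A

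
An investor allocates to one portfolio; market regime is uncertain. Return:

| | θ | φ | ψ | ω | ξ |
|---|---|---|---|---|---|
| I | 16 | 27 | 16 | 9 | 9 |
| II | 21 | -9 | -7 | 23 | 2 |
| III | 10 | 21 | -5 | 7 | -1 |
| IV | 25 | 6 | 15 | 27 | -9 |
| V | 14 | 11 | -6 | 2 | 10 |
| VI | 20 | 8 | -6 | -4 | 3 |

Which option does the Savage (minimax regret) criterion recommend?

I

Column bests: θ=25, φ=27, ψ=16, ω=27, ξ=10.
I regrets: 9, 0, 0, 18, 1 → max 18
II regrets: 4, 36, 23, 4, 8 → max 36
III regrets: 15, 6, 21, 20, 11 → max 21
IV regrets: 0, 21, 1, 0, 19 → max 21
V regrets: 11, 16, 22, 25, 0 → max 25
VI regrets: 5, 19, 22, 31, 7 → max 31
Smallest max regret = 18 → I.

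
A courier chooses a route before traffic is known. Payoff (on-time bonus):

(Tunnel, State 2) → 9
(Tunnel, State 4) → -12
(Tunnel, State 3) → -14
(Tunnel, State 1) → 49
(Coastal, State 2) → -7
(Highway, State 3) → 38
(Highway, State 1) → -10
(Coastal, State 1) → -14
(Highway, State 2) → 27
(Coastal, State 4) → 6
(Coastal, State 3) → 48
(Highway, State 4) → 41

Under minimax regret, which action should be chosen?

Column bests: State 1=49, State 2=27, State 3=48, State 4=41.
Highway regrets: 59, 0, 10, 0 → max 59
Tunnel regrets: 0, 18, 62, 53 → max 62
Coastal regrets: 63, 34, 0, 35 → max 63
Smallest max regret = 59 → Highway.

Highway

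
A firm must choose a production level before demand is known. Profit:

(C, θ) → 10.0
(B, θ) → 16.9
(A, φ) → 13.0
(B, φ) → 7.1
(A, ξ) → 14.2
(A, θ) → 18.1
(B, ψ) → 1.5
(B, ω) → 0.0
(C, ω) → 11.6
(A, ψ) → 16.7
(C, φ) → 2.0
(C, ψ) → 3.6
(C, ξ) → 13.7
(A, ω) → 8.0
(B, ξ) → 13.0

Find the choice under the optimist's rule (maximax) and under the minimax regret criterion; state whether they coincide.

Row maxima: A=18.1, B=16.9, C=13.7
Best best-case = 18.1 → A.
Column bests: θ=18.1, φ=13.0, ψ=16.7, ω=11.6, ξ=14.2.
A regrets: 0.0, 0.0, 0.0, 3.6, 0.0 → max 3.6
B regrets: 1.2, 5.9, 15.2, 11.6, 1.2 → max 15.2
C regrets: 8.1, 11.0, 13.1, 0.0, 0.5 → max 13.1
Smallest max regret = 3.6 → A.

maximax → A; minimax regret → A (agree)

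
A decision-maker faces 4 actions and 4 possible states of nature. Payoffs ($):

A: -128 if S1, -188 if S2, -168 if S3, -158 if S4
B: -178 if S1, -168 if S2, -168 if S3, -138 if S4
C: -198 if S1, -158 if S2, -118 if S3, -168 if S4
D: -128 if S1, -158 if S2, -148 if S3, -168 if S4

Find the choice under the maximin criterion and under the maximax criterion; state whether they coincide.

maximin → D; maximax → C (disagree)

Row minima: A=-188, B=-178, C=-198, D=-168
Best worst-case = -168 → D.
Row maxima: A=-128, B=-138, C=-118, D=-128
Best best-case = -118 → C.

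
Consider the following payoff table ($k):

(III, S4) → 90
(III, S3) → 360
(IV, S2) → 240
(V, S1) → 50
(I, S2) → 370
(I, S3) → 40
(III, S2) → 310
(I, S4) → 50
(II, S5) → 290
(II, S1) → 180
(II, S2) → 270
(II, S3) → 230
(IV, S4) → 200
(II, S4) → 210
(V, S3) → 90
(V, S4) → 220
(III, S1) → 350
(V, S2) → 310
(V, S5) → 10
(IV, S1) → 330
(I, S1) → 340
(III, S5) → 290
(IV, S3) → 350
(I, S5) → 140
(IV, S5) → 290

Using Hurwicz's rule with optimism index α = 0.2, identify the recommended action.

I: 0.2·370 + 0.8·40 = 106
II: 0.2·290 + 0.8·180 = 202
III: 0.2·360 + 0.8·90 = 144
IV: 0.2·350 + 0.8·200 = 230
V: 0.2·310 + 0.8·10 = 70
Highest Hurwicz score = 230 → IV.

IV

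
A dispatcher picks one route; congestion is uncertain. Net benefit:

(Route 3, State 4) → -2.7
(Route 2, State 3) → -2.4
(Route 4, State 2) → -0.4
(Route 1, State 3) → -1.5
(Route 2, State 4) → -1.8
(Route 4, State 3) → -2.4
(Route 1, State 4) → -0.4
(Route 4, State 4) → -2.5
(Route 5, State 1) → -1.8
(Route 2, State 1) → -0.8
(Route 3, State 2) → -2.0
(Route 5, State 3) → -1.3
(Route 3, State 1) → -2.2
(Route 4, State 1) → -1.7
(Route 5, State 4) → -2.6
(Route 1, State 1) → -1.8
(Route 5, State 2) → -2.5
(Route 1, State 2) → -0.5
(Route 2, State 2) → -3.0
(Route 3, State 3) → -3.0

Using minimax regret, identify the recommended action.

Route 1

Column bests: State 1=-0.8, State 2=-0.4, State 3=-1.3, State 4=-0.4.
Route 1 regrets: 1.0, 0.1, 0.2, 0.0 → max 1.0
Route 2 regrets: 0.0, 2.6, 1.1, 1.4 → max 2.6
Route 3 regrets: 1.4, 1.6, 1.7, 2.3 → max 2.3
Route 4 regrets: 0.9, 0.0, 1.1, 2.1 → max 2.1
Route 5 regrets: 1.0, 2.1, 0.0, 2.2 → max 2.2
Smallest max regret = 1.0 → Route 1.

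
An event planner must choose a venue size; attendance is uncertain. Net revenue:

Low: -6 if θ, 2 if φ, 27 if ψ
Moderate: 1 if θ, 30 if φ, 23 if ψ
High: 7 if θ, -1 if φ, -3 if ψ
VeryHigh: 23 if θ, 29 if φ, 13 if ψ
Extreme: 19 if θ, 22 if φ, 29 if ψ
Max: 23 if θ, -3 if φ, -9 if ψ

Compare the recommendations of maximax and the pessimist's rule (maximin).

Row maxima: Low=27, Moderate=30, High=7, VeryHigh=29, Extreme=29, Max=23
Best best-case = 30 → Moderate.
Row minima: Low=-6, Moderate=1, High=-3, VeryHigh=13, Extreme=19, Max=-9
Best worst-case = 19 → Extreme.

maximax → Moderate; maximin → Extreme (disagree)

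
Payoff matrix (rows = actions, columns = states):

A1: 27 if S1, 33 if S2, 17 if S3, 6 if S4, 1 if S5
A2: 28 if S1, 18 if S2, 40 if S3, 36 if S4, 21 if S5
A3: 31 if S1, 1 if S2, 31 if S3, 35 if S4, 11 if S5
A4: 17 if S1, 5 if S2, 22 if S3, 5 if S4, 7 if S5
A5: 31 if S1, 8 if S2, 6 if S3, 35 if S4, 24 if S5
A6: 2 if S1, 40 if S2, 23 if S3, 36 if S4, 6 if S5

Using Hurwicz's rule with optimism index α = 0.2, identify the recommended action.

A1: 0.2·33 + 0.8·1 = 7.4
A2: 0.2·40 + 0.8·18 = 22.4
A3: 0.2·35 + 0.8·1 = 7.8
A4: 0.2·22 + 0.8·5 = 8.4
A5: 0.2·35 + 0.8·6 = 11.8
A6: 0.2·40 + 0.8·2 = 9.6
Highest Hurwicz score = 22.4 → A2.

A2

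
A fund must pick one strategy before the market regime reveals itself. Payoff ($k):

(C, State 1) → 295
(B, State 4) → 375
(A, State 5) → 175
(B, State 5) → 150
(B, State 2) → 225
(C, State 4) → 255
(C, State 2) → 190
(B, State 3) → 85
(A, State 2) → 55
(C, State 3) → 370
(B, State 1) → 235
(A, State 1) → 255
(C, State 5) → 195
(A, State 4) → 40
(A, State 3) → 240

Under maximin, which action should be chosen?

Row minima: A=40, B=85, C=190
Best worst-case = 190 → C.

C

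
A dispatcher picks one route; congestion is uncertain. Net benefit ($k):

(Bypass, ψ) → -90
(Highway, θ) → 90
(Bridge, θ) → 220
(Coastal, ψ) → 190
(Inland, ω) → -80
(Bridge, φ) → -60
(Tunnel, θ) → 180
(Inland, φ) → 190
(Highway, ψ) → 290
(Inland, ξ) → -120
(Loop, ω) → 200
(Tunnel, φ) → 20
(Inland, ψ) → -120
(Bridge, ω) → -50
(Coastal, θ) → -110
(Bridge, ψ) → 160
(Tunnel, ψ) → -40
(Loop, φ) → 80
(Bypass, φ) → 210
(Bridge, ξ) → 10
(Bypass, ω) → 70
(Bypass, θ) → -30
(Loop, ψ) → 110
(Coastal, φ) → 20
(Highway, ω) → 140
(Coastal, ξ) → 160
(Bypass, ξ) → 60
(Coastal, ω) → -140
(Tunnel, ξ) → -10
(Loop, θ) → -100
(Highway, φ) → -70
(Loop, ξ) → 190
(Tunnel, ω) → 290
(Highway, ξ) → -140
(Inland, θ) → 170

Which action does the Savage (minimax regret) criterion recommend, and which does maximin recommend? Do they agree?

Column bests: θ=220, φ=210, ψ=290, ω=290, ξ=190.
Inland regrets: 50, 20, 410, 370, 310 → max 410
Bridge regrets: 0, 270, 130, 340, 180 → max 340
Bypass regrets: 250, 0, 380, 220, 130 → max 380
Loop regrets: 320, 130, 180, 90, 0 → max 320
Highway regrets: 130, 280, 0, 150, 330 → max 330
Tunnel regrets: 40, 190, 330, 0, 200 → max 330
Coastal regrets: 330, 190, 100, 430, 30 → max 430
Smallest max regret = 320 → Loop.
Row minima: Inland=-120, Bridge=-60, Bypass=-90, Loop=-100, Highway=-140, Tunnel=-40, Coastal=-140
Best worst-case = -40 → Tunnel.

minimax regret → Loop; maximin → Tunnel (disagree)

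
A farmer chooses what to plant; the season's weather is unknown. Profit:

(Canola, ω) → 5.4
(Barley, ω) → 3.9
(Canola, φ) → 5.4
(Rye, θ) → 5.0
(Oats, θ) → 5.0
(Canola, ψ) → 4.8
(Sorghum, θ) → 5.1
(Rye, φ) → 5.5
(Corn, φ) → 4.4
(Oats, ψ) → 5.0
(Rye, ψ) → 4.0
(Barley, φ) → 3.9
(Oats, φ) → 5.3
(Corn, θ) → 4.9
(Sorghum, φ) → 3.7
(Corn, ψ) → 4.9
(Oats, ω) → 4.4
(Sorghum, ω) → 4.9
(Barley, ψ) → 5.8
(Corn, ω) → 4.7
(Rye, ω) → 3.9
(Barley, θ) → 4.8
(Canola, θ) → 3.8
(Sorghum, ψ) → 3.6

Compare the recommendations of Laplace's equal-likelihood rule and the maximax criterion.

laplace → Oats; maximax → Barley (disagree)

Row averages: Corn=4.725, Sorghum=4.325, Oats=4.925, Rye=4.6, Barley=4.6, Canola=4.85
Highest average = 4.925 → Oats.
Row maxima: Corn=4.9, Sorghum=5.1, Oats=5.3, Rye=5.5, Barley=5.8, Canola=5.4
Best best-case = 5.8 → Barley.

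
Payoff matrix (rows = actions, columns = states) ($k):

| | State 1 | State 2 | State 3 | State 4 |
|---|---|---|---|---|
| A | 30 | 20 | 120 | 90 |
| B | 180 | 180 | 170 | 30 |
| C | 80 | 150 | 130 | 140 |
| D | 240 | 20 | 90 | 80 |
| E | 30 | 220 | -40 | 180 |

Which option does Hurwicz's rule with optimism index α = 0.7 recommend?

A: 0.7·120 + 0.3·20 = 90
B: 0.7·180 + 0.3·30 = 135
C: 0.7·150 + 0.3·80 = 129
D: 0.7·240 + 0.3·20 = 174
E: 0.7·220 + 0.3·(-40) = 142
Highest Hurwicz score = 174 → D.

D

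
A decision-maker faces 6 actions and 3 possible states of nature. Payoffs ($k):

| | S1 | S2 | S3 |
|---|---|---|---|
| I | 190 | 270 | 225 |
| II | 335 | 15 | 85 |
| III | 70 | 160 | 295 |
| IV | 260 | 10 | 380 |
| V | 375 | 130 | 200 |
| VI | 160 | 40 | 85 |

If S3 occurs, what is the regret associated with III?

85

Best payoff under S3 is 380.
Regret = 380 − 295 = 85.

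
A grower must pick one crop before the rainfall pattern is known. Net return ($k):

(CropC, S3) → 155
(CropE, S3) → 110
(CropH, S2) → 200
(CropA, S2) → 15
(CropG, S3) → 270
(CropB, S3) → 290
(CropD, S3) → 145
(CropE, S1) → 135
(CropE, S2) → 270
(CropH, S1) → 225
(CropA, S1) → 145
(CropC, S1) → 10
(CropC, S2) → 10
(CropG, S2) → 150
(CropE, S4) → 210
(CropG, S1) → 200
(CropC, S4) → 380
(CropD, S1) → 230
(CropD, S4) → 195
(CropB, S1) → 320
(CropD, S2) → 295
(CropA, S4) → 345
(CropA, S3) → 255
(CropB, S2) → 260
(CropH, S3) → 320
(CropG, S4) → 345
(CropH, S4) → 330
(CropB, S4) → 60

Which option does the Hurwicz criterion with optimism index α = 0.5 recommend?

CropH

CropC: 0.5·380 + 0.5·10 = 195
CropE: 0.5·270 + 0.5·110 = 190
CropA: 0.5·345 + 0.5·15 = 180
CropH: 0.5·330 + 0.5·200 = 265
CropB: 0.5·320 + 0.5·60 = 190
CropD: 0.5·295 + 0.5·145 = 220
CropG: 0.5·345 + 0.5·150 = 247.5
Highest Hurwicz score = 265 → CropH.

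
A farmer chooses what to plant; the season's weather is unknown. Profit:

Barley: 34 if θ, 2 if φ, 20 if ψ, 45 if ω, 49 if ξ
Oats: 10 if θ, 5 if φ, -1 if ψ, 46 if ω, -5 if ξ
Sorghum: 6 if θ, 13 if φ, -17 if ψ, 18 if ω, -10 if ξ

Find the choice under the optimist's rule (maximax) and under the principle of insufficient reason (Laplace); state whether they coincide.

Row maxima: Barley=49, Oats=46, Sorghum=18
Best best-case = 49 → Barley.
Row averages: Barley=30, Oats=11, Sorghum=2
Highest average = 30 → Barley.

maximax → Barley; laplace → Barley (agree)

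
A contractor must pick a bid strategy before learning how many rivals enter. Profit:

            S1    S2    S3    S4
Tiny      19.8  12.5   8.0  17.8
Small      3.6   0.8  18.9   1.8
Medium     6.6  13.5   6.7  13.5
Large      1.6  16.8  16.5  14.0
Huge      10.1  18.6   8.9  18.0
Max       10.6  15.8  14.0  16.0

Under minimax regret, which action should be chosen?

Column bests: S1=19.8, S2=18.6, S3=18.9, S4=18.0.
Tiny regrets: 0.0, 6.1, 10.9, 0.2 → max 10.9
Small regrets: 16.2, 17.8, 0.0, 16.2 → max 17.8
Medium regrets: 13.2, 5.1, 12.2, 4.5 → max 13.2
Large regrets: 18.2, 1.8, 2.4, 4.0 → max 18.2
Huge regrets: 9.7, 0.0, 10.0, 0.0 → max 10.0
Max regrets: 9.2, 2.8, 4.9, 2.0 → max 9.2
Smallest max regret = 9.2 → Max.

Max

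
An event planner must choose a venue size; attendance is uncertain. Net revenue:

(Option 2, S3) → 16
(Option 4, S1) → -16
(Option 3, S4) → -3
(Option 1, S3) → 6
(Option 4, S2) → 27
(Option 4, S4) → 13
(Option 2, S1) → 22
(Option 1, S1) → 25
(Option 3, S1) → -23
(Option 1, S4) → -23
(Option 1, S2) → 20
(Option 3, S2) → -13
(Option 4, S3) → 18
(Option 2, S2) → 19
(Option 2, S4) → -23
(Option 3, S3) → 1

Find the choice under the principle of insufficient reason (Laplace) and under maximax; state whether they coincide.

laplace → Option 4; maximax → Option 4 (agree)

Row averages: Option 1=7, Option 2=8.5, Option 3=-9.5, Option 4=10.5
Highest average = 10.5 → Option 4.
Row maxima: Option 1=25, Option 2=22, Option 3=1, Option 4=27
Best best-case = 27 → Option 4.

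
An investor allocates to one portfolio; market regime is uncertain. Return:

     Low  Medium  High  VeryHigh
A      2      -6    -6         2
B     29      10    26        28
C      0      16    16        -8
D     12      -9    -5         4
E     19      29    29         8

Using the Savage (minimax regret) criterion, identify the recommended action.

B

Column bests: Low=29, Medium=29, High=29, VeryHigh=28.
A regrets: 27, 35, 35, 26 → max 35
B regrets: 0, 19, 3, 0 → max 19
C regrets: 29, 13, 13, 36 → max 36
D regrets: 17, 38, 34, 24 → max 38
E regrets: 10, 0, 0, 20 → max 20
Smallest max regret = 19 → B.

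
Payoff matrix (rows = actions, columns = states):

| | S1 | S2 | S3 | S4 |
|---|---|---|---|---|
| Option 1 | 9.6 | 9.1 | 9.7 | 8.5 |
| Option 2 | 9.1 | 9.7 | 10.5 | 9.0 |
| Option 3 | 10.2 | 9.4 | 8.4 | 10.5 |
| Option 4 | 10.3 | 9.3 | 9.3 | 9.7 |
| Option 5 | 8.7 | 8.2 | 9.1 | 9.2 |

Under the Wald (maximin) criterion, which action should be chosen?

Row minima: Option 1=8.5, Option 2=9.0, Option 3=8.4, Option 4=9.3, Option 5=8.2
Best worst-case = 9.3 → Option 4.

Option 4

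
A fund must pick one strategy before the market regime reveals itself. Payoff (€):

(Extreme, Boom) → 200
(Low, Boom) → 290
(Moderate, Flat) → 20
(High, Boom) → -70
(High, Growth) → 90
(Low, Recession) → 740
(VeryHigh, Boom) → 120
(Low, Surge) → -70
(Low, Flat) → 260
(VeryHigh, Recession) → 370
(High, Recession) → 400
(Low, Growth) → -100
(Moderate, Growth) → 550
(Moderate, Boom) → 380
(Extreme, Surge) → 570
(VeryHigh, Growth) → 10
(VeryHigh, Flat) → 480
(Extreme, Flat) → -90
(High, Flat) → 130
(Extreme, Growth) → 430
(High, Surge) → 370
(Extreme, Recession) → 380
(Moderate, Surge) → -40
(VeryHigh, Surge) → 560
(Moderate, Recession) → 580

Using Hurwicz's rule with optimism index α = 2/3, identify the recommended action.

Low

Low: 2/3·740 + 1/3·(-100) = 460
Moderate: 2/3·580 + 1/3·(-40) = 1120/3
High: 2/3·400 + 1/3·(-70) = 730/3
VeryHigh: 2/3·560 + 1/3·10 = 1130/3
Extreme: 2/3·570 + 1/3·(-90) = 350
Highest Hurwicz score = 460 → Low.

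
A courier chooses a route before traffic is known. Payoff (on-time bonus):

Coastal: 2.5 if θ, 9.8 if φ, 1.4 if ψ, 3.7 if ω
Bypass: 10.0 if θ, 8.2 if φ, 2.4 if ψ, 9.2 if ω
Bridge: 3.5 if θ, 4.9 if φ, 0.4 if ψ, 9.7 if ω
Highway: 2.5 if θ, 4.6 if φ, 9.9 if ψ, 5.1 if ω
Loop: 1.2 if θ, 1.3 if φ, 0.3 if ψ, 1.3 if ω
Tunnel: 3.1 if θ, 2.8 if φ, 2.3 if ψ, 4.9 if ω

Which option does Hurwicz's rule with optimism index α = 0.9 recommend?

Bypass

Coastal: 0.9·9.8 + 0.1·1.4 = 8.96
Bypass: 0.9·10.0 + 0.1·2.4 = 9.24
Bridge: 0.9·9.7 + 0.1·0.4 = 8.77
Highway: 0.9·9.9 + 0.1·2.5 = 9.16
Loop: 0.9·1.3 + 0.1·0.3 = 1.2
Tunnel: 0.9·4.9 + 0.1·2.3 = 4.64
Highest Hurwicz score = 9.24 → Bypass.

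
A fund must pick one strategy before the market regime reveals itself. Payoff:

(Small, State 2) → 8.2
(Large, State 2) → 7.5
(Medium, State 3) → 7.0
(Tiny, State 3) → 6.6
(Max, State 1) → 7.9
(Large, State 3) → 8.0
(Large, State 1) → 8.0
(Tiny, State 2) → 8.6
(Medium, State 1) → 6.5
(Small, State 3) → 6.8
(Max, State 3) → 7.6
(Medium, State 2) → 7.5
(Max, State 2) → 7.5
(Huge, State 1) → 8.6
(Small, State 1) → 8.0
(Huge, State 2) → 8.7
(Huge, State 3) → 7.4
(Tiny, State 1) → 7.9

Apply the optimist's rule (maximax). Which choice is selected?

Huge

Row maxima: Tiny=8.6, Small=8.2, Medium=7.5, Large=8.0, Huge=8.7, Max=7.9
Best best-case = 8.7 → Huge.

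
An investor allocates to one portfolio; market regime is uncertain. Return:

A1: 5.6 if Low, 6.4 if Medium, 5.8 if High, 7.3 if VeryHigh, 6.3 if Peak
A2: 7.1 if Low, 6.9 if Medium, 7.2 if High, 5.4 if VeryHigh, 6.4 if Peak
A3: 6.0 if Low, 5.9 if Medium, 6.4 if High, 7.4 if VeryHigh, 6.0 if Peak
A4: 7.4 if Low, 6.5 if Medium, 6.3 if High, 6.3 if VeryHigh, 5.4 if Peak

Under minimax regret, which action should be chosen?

Column bests: Low=7.4, Medium=6.9, High=7.2, VeryHigh=7.4, Peak=6.4.
A1 regrets: 1.8, 0.5, 1.4, 0.1, 0.1 → max 1.8
A2 regrets: 0.3, 0.0, 0.0, 2.0, 0.0 → max 2.0
A3 regrets: 1.4, 1.0, 0.8, 0.0, 0.4 → max 1.4
A4 regrets: 0.0, 0.4, 0.9, 1.1, 1.0 → max 1.1
Smallest max regret = 1.1 → A4.

A4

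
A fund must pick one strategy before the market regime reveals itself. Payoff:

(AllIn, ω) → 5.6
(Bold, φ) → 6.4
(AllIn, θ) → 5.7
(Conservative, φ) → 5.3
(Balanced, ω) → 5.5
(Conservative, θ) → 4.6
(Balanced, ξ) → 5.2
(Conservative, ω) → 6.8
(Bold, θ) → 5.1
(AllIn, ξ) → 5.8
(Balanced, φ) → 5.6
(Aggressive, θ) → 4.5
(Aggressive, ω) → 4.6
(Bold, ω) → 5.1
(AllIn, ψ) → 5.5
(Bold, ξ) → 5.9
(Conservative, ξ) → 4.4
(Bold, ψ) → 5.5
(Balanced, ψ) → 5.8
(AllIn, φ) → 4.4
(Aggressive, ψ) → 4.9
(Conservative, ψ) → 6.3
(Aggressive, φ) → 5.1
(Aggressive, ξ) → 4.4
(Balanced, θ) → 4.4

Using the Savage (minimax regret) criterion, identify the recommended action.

Balanced

Column bests: θ=5.7, φ=6.4, ψ=6.3, ω=6.8, ξ=5.9.
Conservative regrets: 1.1, 1.1, 0.0, 0.0, 1.5 → max 1.5
Balanced regrets: 1.3, 0.8, 0.5, 1.3, 0.7 → max 1.3
Aggressive regrets: 1.2, 1.3, 1.4, 2.2, 1.5 → max 2.2
Bold regrets: 0.6, 0.0, 0.8, 1.7, 0.0 → max 1.7
AllIn regrets: 0.0, 2.0, 0.8, 1.2, 0.1 → max 2.0
Smallest max regret = 1.3 → Balanced.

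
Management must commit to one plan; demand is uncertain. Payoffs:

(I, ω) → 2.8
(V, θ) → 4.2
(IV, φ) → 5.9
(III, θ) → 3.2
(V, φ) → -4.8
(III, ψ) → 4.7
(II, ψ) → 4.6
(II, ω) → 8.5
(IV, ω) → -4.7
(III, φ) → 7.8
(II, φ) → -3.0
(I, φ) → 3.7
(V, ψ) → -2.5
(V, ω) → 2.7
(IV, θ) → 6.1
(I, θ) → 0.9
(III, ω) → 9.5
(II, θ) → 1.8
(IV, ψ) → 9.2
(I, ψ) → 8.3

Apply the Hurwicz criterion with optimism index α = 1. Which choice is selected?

III

I: 1·8.3 + 0·0.9 = 8.3
II: 1·8.5 + 0·(-3.0) = 8.5
III: 1·9.5 + 0·3.2 = 9.5
IV: 1·9.2 + 0·(-4.7) = 9.2
V: 1·4.2 + 0·(-4.8) = 4.2
Highest Hurwicz score = 9.5 → III.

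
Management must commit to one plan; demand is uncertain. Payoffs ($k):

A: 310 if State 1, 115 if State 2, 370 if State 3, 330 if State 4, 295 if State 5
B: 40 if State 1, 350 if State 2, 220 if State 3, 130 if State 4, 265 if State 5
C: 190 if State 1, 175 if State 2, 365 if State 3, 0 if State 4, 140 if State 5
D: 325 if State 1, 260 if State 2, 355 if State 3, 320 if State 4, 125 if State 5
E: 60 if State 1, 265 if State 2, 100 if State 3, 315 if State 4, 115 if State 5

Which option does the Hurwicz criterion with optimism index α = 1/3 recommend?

D

A: 1/3·370 + 2/3·115 = 200
B: 1/3·350 + 2/3·40 = 430/3
C: 1/3·365 + 2/3·0 = 365/3
D: 1/3·355 + 2/3·125 = 605/3
E: 1/3·315 + 2/3·60 = 145
Highest Hurwicz score = 605/3 → D.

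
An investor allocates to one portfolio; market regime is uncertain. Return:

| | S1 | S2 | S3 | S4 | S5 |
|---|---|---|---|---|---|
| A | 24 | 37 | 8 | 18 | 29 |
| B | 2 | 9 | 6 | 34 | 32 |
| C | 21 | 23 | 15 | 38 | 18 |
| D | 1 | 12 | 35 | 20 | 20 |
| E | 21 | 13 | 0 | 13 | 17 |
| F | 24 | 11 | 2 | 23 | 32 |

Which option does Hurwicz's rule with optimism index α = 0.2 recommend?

C

A: 0.2·37 + 0.8·8 = 13.8
B: 0.2·34 + 0.8·2 = 8.4
C: 0.2·38 + 0.8·15 = 19.6
D: 0.2·35 + 0.8·1 = 7.8
E: 0.2·21 + 0.8·0 = 4.2
F: 0.2·32 + 0.8·2 = 8
Highest Hurwicz score = 19.6 → C.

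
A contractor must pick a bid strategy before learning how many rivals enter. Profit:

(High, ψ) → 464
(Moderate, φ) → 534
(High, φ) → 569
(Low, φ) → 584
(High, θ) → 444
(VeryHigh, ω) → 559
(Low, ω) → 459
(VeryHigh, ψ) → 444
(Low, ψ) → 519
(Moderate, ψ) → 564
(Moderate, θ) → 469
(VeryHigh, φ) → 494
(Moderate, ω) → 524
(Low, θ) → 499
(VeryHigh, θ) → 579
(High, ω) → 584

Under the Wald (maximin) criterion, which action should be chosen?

Moderate

Row minima: Low=459, Moderate=469, High=444, VeryHigh=444
Best worst-case = 469 → Moderate.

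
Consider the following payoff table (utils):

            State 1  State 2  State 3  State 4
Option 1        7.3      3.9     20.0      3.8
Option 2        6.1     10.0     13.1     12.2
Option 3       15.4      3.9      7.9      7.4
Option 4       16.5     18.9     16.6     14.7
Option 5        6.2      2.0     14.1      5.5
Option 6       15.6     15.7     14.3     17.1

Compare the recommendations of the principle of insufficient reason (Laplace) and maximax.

Row averages: Option 1=8.75, Option 2=10.35, Option 3=8.65, Option 4=16.675, Option 5=6.95, Option 6=15.675
Highest average = 16.675 → Option 4.
Row maxima: Option 1=20.0, Option 2=13.1, Option 3=15.4, Option 4=18.9, Option 5=14.1, Option 6=17.1
Best best-case = 20.0 → Option 1.

laplace → Option 4; maximax → Option 1 (disagree)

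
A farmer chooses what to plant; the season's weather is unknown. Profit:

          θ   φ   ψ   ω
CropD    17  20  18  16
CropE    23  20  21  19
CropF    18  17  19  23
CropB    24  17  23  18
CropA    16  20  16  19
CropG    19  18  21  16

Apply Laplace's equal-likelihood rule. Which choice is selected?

CropE

Row averages: CropD=17.75, CropE=20.75, CropF=19.25, CropB=20.5, CropA=17.75, CropG=18.5
Highest average = 20.75 → CropE.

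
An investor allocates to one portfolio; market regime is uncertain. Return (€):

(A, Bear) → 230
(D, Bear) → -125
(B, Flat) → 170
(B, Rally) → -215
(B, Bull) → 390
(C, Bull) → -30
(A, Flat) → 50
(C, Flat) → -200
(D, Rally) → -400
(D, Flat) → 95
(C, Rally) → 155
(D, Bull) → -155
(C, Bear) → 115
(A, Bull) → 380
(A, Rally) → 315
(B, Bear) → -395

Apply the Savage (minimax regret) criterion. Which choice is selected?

A

Column bests: Bear=230, Flat=170, Bull=390, Rally=315.
A regrets: 0, 120, 10, 0 → max 120
B regrets: 625, 0, 0, 530 → max 625
C regrets: 115, 370, 420, 160 → max 420
D regrets: 355, 75, 545, 715 → max 715
Smallest max regret = 120 → A.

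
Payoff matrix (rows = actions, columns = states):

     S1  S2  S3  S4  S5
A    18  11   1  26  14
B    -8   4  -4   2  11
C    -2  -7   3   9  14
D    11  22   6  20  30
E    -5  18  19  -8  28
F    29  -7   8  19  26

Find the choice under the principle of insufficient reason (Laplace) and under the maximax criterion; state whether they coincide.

Row averages: A=14, B=1, C=3.4, D=17.8, E=10.4, F=15
Highest average = 17.8 → D.
Row maxima: A=26, B=11, C=14, D=30, E=28, F=29
Best best-case = 30 → D.

laplace → D; maximax → D (agree)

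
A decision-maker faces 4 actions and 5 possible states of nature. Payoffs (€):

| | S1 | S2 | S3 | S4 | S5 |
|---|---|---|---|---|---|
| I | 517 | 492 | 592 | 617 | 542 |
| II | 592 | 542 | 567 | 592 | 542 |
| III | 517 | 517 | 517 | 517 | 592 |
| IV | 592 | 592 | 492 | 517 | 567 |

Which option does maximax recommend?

I

Row maxima: I=617, II=592, III=592, IV=592
Best best-case = 617 → I.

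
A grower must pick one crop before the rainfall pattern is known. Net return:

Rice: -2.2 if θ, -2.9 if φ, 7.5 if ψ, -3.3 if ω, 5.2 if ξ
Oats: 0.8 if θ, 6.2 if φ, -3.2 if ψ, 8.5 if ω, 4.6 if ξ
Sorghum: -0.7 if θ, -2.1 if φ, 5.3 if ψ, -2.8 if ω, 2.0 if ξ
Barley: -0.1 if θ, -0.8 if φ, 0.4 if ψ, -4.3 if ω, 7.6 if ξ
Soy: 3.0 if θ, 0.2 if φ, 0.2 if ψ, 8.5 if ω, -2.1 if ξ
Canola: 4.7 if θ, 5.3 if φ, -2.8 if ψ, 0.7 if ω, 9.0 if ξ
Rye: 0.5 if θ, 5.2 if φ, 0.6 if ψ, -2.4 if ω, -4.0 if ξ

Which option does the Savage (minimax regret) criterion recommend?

Column bests: θ=4.7, φ=6.2, ψ=7.5, ω=8.5, ξ=9.0.
Rice regrets: 6.9, 9.1, 0.0, 11.8, 3.8 → max 11.8
Oats regrets: 3.9, 0.0, 10.7, 0.0, 4.4 → max 10.7
Sorghum regrets: 5.4, 8.3, 2.2, 11.3, 7.0 → max 11.3
Barley regrets: 4.8, 7.0, 7.1, 12.8, 1.4 → max 12.8
Soy regrets: 1.7, 6.0, 7.3, 0.0, 11.1 → max 11.1
Canola regrets: 0.0, 0.9, 10.3, 7.8, 0.0 → max 10.3
Rye regrets: 4.2, 1.0, 6.9, 10.9, 13.0 → max 13.0
Smallest max regret = 10.3 → Canola.

Canola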